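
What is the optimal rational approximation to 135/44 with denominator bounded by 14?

43/14

Expand x = 135/44 as a continued fraction with the Euclidean algorithm:
  135 = 3*44 + 3, so a_0 = 3.
  44 = 14*3 + 2, so a_1 = 14.
  3 = 1*2 + 1, so a_2 = 1.
  2 = 2*1 + 0, so a_3 = 2.
so x = [3; 14, 1, 2].
Convergents (p_i = a_i*p_{i-1} + p_{i-2}, q_i = a_i*q_{i-1} + q_{i-2} with p_{-2}=0, p_{-1}=1, q_{-2}=1, q_{-1}=0), until the denominator exceeds 14:
  i=0: a_0=3, p_0 = 3*1 + 0 = 3, q_0 = 3*0 + 1 = 1.
  i=1: a_1=14, p_1 = 14*3 + 1 = 43, q_1 = 14*1 + 0 = 14.
  i=2: a_2=1, p_2 = 1*43 + 3 = 46, q_2 = 1*14 + 1 = 15.
q_2 = 15 > 14, so the last convergent with denominator <= 14 is p_1/q_1 = 43/14.
The closest fraction with denominator <= 14 is either p_1/q_1 or the intermediate fraction (k*p_1 + p_0)/(k*q_1 + q_0) with the largest k >= 1 whose denominator stays <= 14; these approach x as k grows, and every other convergent or intermediate fraction in range is farther away.
Largest k: floor((14 - q_0)/q_1) = floor((14 - 1)/14) = 0.
Since k = 0, no intermediate fraction beyond p_1/q_1 has denominator <= 14, so the convergent 43/14 is the closest (its error is |135*14 - 43*44|/(44*14) = 2/616).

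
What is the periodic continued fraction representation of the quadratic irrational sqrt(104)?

Write x_i = (sqrt(104) + m_i)/d_i with (m_0, d_0) = (0, 1). a_0 = floor(sqrt(104)) = 10, since 10^2 = 100 <= 104 < 121 = 11^2.
Iterate m_{i+1} = d_i*a_i - m_i, d_{i+1} = (104 - m_{i+1}^2)/d_i, a_{i+1} = floor((a_0 + m_{i+1})/d_{i+1}):
  m_1 = 1*10 - 0 = 10, d_1 = (104 - 10^2)/1 = 4/1 = 4, a_1 = floor((10 + 10)/4) = 5.
  m_2 = 4*5 - 10 = 10, d_2 = (104 - 10^2)/4 = 4/4 = 1, a_2 = floor((10 + 10)/1) = 20.
  m_3 = 1*20 - 10 = 10, d_3 = (104 - 10^2)/1 = 4/1 = 4: (m_3, d_3) = (m_1, d_1) = (10, 4), so from here the quotients repeat a_1, a_2; the period length is 2.
Hence the expansion of sqrt(104) is a_0 = 10 followed by the repeating block 5, 20 (period 2).

[10; (5, 20)]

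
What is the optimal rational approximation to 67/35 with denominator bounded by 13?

Expand x = 67/35 as a continued fraction with the Euclidean algorithm:
  67 = 1*35 + 32, so a_0 = 1.
  35 = 1*32 + 3, so a_1 = 1.
  32 = 10*3 + 2, so a_2 = 10.
  3 = 1*2 + 1, so a_3 = 1.
  2 = 2*1 + 0, so a_4 = 2.
so x = [1; 1, 10, 1, 2].
Convergents (p_i = a_i*p_{i-1} + p_{i-2}, q_i = a_i*q_{i-1} + q_{i-2} with p_{-2}=0, p_{-1}=1, q_{-2}=1, q_{-1}=0), until the denominator exceeds 13:
  i=0: a_0=1, p_0 = 1*1 + 0 = 1, q_0 = 1*0 + 1 = 1.
  i=1: a_1=1, p_1 = 1*1 + 1 = 2, q_1 = 1*1 + 0 = 1.
  i=2: a_2=10, p_2 = 10*2 + 1 = 21, q_2 = 10*1 + 1 = 11.
  i=3: a_3=1, p_3 = 1*21 + 2 = 23, q_3 = 1*11 + 1 = 12.
  i=4: a_4=2, p_4 = 2*23 + 21 = 67, q_4 = 2*12 + 11 = 35.
q_4 = 35 > 13, so the last convergent with denominator <= 13 is p_3/q_3 = 23/12.
The closest fraction with denominator <= 13 is either p_3/q_3 or the intermediate fraction (k*p_3 + p_2)/(k*q_3 + q_2) with the largest k >= 1 whose denominator stays <= 13; these approach x as k grows, and every other convergent or intermediate fraction in range is farther away.
Largest k: floor((13 - q_2)/q_3) = floor((13 - 11)/12) = 0.
Since k = 0, no intermediate fraction beyond p_3/q_3 has denominator <= 13, so the convergent 23/12 is the closest (its error is |67*12 - 23*35|/(35*12) = 1/420).

23/12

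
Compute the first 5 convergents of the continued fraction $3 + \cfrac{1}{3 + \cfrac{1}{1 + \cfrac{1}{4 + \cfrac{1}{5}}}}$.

Using the convergent recurrence p_i = a_i*p_{i-1} + p_{i-2}, q_i = a_i*q_{i-1} + q_{i-2} with p_{-2}=0, p_{-1}=1, q_{-2}=1, q_{-1}=0:
  i=0: a_0=3, p_0 = 3*1 + 0 = 3, q_0 = 3*0 + 1 = 1.
  i=1: a_1=3, p_1 = 3*3 + 1 = 10, q_1 = 3*1 + 0 = 3.
  i=2: a_2=1, p_2 = 1*10 + 3 = 13, q_2 = 1*3 + 1 = 4.
  i=3: a_3=4, p_3 = 4*13 + 10 = 62, q_3 = 4*4 + 3 = 19.
  i=4: a_4=5, p_4 = 5*62 + 13 = 323, q_4 = 5*19 + 4 = 99.

3/1, 10/3, 13/4, 62/19, 323/99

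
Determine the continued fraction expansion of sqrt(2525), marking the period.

Write x_i = (sqrt(2525) + m_i)/d_i with (m_0, d_0) = (0, 1). a_0 = floor(sqrt(2525)) = 50, since 50^2 = 2500 <= 2525 < 2601 = 51^2.
Iterate m_{i+1} = d_i*a_i - m_i, d_{i+1} = (2525 - m_{i+1}^2)/d_i, a_{i+1} = floor((a_0 + m_{i+1})/d_{i+1}):
  m_1 = 1*50 - 0 = 50, d_1 = (2525 - 50^2)/1 = 25/1 = 25, a_1 = floor((50 + 50)/25) = 4.
  m_2 = 25*4 - 50 = 50, d_2 = (2525 - 50^2)/25 = 25/25 = 1, a_2 = floor((50 + 50)/1) = 100.
  m_3 = 1*100 - 50 = 50, d_3 = (2525 - 50^2)/1 = 25/1 = 25: (m_3, d_3) = (m_1, d_1) = (50, 25), so from here the quotients repeat a_1, a_2; the period length is 2.
Hence the expansion of sqrt(2525) is a_0 = 50 followed by the repeating block 4, 100 (period 2).

[50; (4, 100)]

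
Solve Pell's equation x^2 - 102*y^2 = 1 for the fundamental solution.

First expand sqrt(102) as a continued fraction. With x_i = (sqrt(102) + m_i)/d_i and (m_0, d_0) = (0, 1): a_0 = floor(sqrt(102)) = 10, since 10^2 = 100 <= 102 < 121 = 11^2.
Iterate m_{i+1} = d_i*a_i - m_i, d_{i+1} = (102 - m_{i+1}^2)/d_i, a_{i+1} = floor((a_0 + m_{i+1})/d_{i+1}):
  m_1 = 1*10 - 0 = 10, d_1 = (102 - 10^2)/1 = 2/1 = 2, a_1 = floor((10 + 10)/2) = 10.
  m_2 = 2*10 - 10 = 10, d_2 = (102 - 10^2)/2 = 2/2 = 1, a_2 = floor((10 + 10)/1) = 20.
  m_3 = 1*20 - 10 = 10, d_3 = (102 - 10^2)/1 = 2/1 = 2: (m_3, d_3) = (m_1, d_1) = (10, 2), so from here the quotients repeat a_1, a_2; the period length is 2.
So sqrt(102) = [10; (10, 20)] with period length k = 2.
k is even, so the fundamental solution of x^2 - 102y^2 = 1 is (p_{k-1}, q_{k-1}) = (p_1, q_1); compute convergents through index 1.
Convergents (p_i = a_i*p_{i-1} + p_{i-2}, q_i = a_i*q_{i-1} + q_{i-2} with p_{-2}=0, p_{-1}=1, q_{-2}=1, q_{-1}=0):
  i=0: a_0=10, p_0 = 10*1 + 0 = 10, q_0 = 10*0 + 1 = 1.
  i=1: a_1=10, p_1 = 10*10 + 1 = 101, q_1 = 10*1 + 0 = 10.
Check: 101^2 - 102*10^2 = 10201 - 10200 = 1, so (x, y) = (101, 10) solves the equation, and by the theorem it is the least positive solution.

(x, y) = (101, 10)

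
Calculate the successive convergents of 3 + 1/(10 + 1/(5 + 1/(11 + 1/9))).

3/1, 31/10, 158/51, 1769/571, 16079/5190

Using the convergent recurrence p_i = a_i*p_{i-1} + p_{i-2}, q_i = a_i*q_{i-1} + q_{i-2} with p_{-2}=0, p_{-1}=1, q_{-2}=1, q_{-1}=0:
  i=0: a_0=3, p_0 = 3*1 + 0 = 3, q_0 = 3*0 + 1 = 1.
  i=1: a_1=10, p_1 = 10*3 + 1 = 31, q_1 = 10*1 + 0 = 10.
  i=2: a_2=5, p_2 = 5*31 + 3 = 158, q_2 = 5*10 + 1 = 51.
  i=3: a_3=11, p_3 = 11*158 + 31 = 1769, q_3 = 11*51 + 10 = 571.
  i=4: a_4=9, p_4 = 9*1769 + 158 = 16079, q_4 = 9*571 + 51 = 5190.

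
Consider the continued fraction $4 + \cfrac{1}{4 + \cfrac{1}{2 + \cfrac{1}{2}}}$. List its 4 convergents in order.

Using the convergent recurrence p_i = a_i*p_{i-1} + p_{i-2}, q_i = a_i*q_{i-1} + q_{i-2} with p_{-2}=0, p_{-1}=1, q_{-2}=1, q_{-1}=0:
  i=0: a_0=4, p_0 = 4*1 + 0 = 4, q_0 = 4*0 + 1 = 1.
  i=1: a_1=4, p_1 = 4*4 + 1 = 17, q_1 = 4*1 + 0 = 4.
  i=2: a_2=2, p_2 = 2*17 + 4 = 38, q_2 = 2*4 + 1 = 9.
  i=3: a_3=2, p_3 = 2*38 + 17 = 93, q_3 = 2*9 + 4 = 22.

4/1, 17/4, 38/9, 93/22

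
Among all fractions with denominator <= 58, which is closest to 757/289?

55/21

Expand x = 757/289 as a continued fraction with the Euclidean algorithm:
  757 = 2*289 + 179, so a_0 = 2.
  289 = 1*179 + 110, so a_1 = 1.
  179 = 1*110 + 69, so a_2 = 1.
  110 = 1*69 + 41, so a_3 = 1.
  69 = 1*41 + 28, so a_4 = 1.
  41 = 1*28 + 13, so a_5 = 1.
  28 = 2*13 + 2, so a_6 = 2.
  13 = 6*2 + 1, so a_7 = 6.
  2 = 2*1 + 0, so a_8 = 2.
so x = [2; 1, 1, 1, 1, 1, 2, 6, 2].
Convergents (p_i = a_i*p_{i-1} + p_{i-2}, q_i = a_i*q_{i-1} + q_{i-2} with p_{-2}=0, p_{-1}=1, q_{-2}=1, q_{-1}=0), until the denominator exceeds 58:
  i=0: a_0=2, p_0 = 2*1 + 0 = 2, q_0 = 2*0 + 1 = 1.
  i=1: a_1=1, p_1 = 1*2 + 1 = 3, q_1 = 1*1 + 0 = 1.
  i=2: a_2=1, p_2 = 1*3 + 2 = 5, q_2 = 1*1 + 1 = 2.
  i=3: a_3=1, p_3 = 1*5 + 3 = 8, q_3 = 1*2 + 1 = 3.
  i=4: a_4=1, p_4 = 1*8 + 5 = 13, q_4 = 1*3 + 2 = 5.
  i=5: a_5=1, p_5 = 1*13 + 8 = 21, q_5 = 1*5 + 3 = 8.
  i=6: a_6=2, p_6 = 2*21 + 13 = 55, q_6 = 2*8 + 5 = 21.
  i=7: a_7=6, p_7 = 6*55 + 21 = 351, q_7 = 6*21 + 8 = 134.
q_7 = 134 > 58, so the last convergent with denominator <= 58 is p_6/q_6 = 55/21.
The closest fraction with denominator <= 58 is either p_6/q_6 or the intermediate fraction (k*p_6 + p_5)/(k*q_6 + q_5) with the largest k >= 1 whose denominator stays <= 58; these approach x as k grows, and every other convergent or intermediate fraction in range is farther away.
Largest k: floor((58 - q_5)/q_6) = floor((58 - 8)/21) = 2.
That gives (2*55 + 21)/(2*21 + 8) = 131/50.
Compare the errors: |x - 55/21| = |757*21 - 55*289|/(289*21) = 2/6069, and |x - 131/50| = |757*50 - 131*289|/(289*50) = 9/14450.
Cross-multiplying, 2*14450 = 28900 < 54621 = 9*6069, so 2/6069 is smaller: the convergent 55/21 is closer to x than 131/50.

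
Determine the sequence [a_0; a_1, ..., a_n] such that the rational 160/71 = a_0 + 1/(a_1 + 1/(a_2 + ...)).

[2; 3, 1, 17]

Run the Euclidean algorithm on 160 and 71; the successive quotients are the partial quotients a_0, a_1, ... (each step inverts the fractional part left over by the previous one):
  160 = 2*71 + 18, so a_0 = 2.
  71 = 3*18 + 17, so a_1 = 3.
  18 = 1*17 + 1, so a_2 = 1.
  17 = 17*1 + 0, so a_3 = 17.
The remainder reaches 0 after 4 divisions, so the expansion has 4 partial quotients, read off in order.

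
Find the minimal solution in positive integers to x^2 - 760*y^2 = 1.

(x, y) = (52021, 1887)

First expand sqrt(760) as a continued fraction. With x_i = (sqrt(760) + m_i)/d_i and (m_0, d_0) = (0, 1): a_0 = floor(sqrt(760)) = 27, since 27^2 = 729 <= 760 < 784 = 28^2.
Iterate m_{i+1} = d_i*a_i - m_i, d_{i+1} = (760 - m_{i+1}^2)/d_i, a_{i+1} = floor((a_0 + m_{i+1})/d_{i+1}):
  m_1 = 1*27 - 0 = 27, d_1 = (760 - 27^2)/1 = 31/1 = 31, a_1 = floor((27 + 27)/31) = 1.
  m_2 = 31*1 - 27 = 4, d_2 = (760 - 4^2)/31 = 744/31 = 24, a_2 = floor((27 + 4)/24) = 1.
  m_3 = 24*1 - 4 = 20, d_3 = (760 - 20^2)/24 = 360/24 = 15, a_3 = floor((27 + 20)/15) = 3.
  m_4 = 15*3 - 20 = 25, d_4 = (760 - 25^2)/15 = 135/15 = 9, a_4 = floor((27 + 25)/9) = 5.
  m_5 = 9*5 - 25 = 20, d_5 = (760 - 20^2)/9 = 360/9 = 40, a_5 = floor((27 + 20)/40) = 1.
  m_6 = 40*1 - 20 = 20, d_6 = (760 - 20^2)/40 = 360/40 = 9, a_6 = floor((27 + 20)/9) = 5.
  m_7 = 9*5 - 20 = 25, d_7 = (760 - 25^2)/9 = 135/9 = 15, a_7 = floor((27 + 25)/15) = 3.
  m_8 = 15*3 - 25 = 20, d_8 = (760 - 20^2)/15 = 360/15 = 24, a_8 = floor((27 + 20)/24) = 1.
  m_9 = 24*1 - 20 = 4, d_9 = (760 - 4^2)/24 = 744/24 = 31, a_9 = floor((27 + 4)/31) = 1.
  m_10 = 31*1 - 4 = 27, d_10 = (760 - 27^2)/31 = 31/31 = 1, a_10 = floor((27 + 27)/1) = 54.
  m_11 = 1*54 - 27 = 27, d_11 = (760 - 27^2)/1 = 31/1 = 31: (m_11, d_11) = (m_1, d_1) = (27, 31), so from here the quotients repeat a_1, ..., a_10; the period length is 10.
So sqrt(760) = [27; (1, 1, 3, 5, 1, 5, 3, 1, 1, 54)] with period length k = 10.
k is even, so the fundamental solution of x^2 - 760y^2 = 1 is (p_{k-1}, q_{k-1}) = (p_9, q_9); compute convergents through index 9.
Convergents (p_i = a_i*p_{i-1} + p_{i-2}, q_i = a_i*q_{i-1} + q_{i-2} with p_{-2}=0, p_{-1}=1, q_{-2}=1, q_{-1}=0):
  i=0: a_0=27, p_0 = 27*1 + 0 = 27, q_0 = 27*0 + 1 = 1.
  i=1: a_1=1, p_1 = 1*27 + 1 = 28, q_1 = 1*1 + 0 = 1.
  i=2: a_2=1, p_2 = 1*28 + 27 = 55, q_2 = 1*1 + 1 = 2.
  i=3: a_3=3, p_3 = 3*55 + 28 = 193, q_3 = 3*2 + 1 = 7.
  i=4: a_4=5, p_4 = 5*193 + 55 = 1020, q_4 = 5*7 + 2 = 37.
  i=5: a_5=1, p_5 = 1*1020 + 193 = 1213, q_5 = 1*37 + 7 = 44.
  i=6: a_6=5, p_6 = 5*1213 + 1020 = 7085, q_6 = 5*44 + 37 = 257.
  i=7: a_7=3, p_7 = 3*7085 + 1213 = 22468, q_7 = 3*257 + 44 = 815.
  i=8: a_8=1, p_8 = 1*22468 + 7085 = 29553, q_8 = 1*815 + 257 = 1072.
  i=9: a_9=1, p_9 = 1*29553 + 22468 = 52021, q_9 = 1*1072 + 815 = 1887.
Check: 52021^2 - 760*1887^2 = 2706184441 - 2706184440 = 1, so (x, y) = (52021, 1887) solves the equation, and by the theorem it is the least positive solution.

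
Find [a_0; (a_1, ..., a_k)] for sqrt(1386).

[37; (4, 2, 1, 2, 1, 2, 4, 74)]

Write x_i = (sqrt(1386) + m_i)/d_i with (m_0, d_0) = (0, 1). a_0 = floor(sqrt(1386)) = 37, since 37^2 = 1369 <= 1386 < 1444 = 38^2.
Iterate m_{i+1} = d_i*a_i - m_i, d_{i+1} = (1386 - m_{i+1}^2)/d_i, a_{i+1} = floor((a_0 + m_{i+1})/d_{i+1}):
  m_1 = 1*37 - 0 = 37, d_1 = (1386 - 37^2)/1 = 17/1 = 17, a_1 = floor((37 + 37)/17) = 4.
  m_2 = 17*4 - 37 = 31, d_2 = (1386 - 31^2)/17 = 425/17 = 25, a_2 = floor((37 + 31)/25) = 2.
  m_3 = 25*2 - 31 = 19, d_3 = (1386 - 19^2)/25 = 1025/25 = 41, a_3 = floor((37 + 19)/41) = 1.
  m_4 = 41*1 - 19 = 22, d_4 = (1386 - 22^2)/41 = 902/41 = 22, a_4 = floor((37 + 22)/22) = 2.
  m_5 = 22*2 - 22 = 22, d_5 = (1386 - 22^2)/22 = 902/22 = 41, a_5 = floor((37 + 22)/41) = 1.
  m_6 = 41*1 - 22 = 19, d_6 = (1386 - 19^2)/41 = 1025/41 = 25, a_6 = floor((37 + 19)/25) = 2.
  m_7 = 25*2 - 19 = 31, d_7 = (1386 - 31^2)/25 = 425/25 = 17, a_7 = floor((37 + 31)/17) = 4.
  m_8 = 17*4 - 31 = 37, d_8 = (1386 - 37^2)/17 = 17/17 = 1, a_8 = floor((37 + 37)/1) = 74.
  m_9 = 1*74 - 37 = 37, d_9 = (1386 - 37^2)/1 = 17/1 = 17: (m_9, d_9) = (m_1, d_1) = (37, 17), so from here the quotients repeat a_1, ..., a_8; the period length is 8.
Hence the expansion of sqrt(1386) is a_0 = 37 followed by the repeating block 4, 2, 1, 2, 1, 2, 4, 74 (period 8).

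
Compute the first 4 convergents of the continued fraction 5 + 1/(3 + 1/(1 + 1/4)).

5/1, 16/3, 21/4, 100/19

Using the convergent recurrence p_i = a_i*p_{i-1} + p_{i-2}, q_i = a_i*q_{i-1} + q_{i-2} with p_{-2}=0, p_{-1}=1, q_{-2}=1, q_{-1}=0:
  i=0: a_0=5, p_0 = 5*1 + 0 = 5, q_0 = 5*0 + 1 = 1.
  i=1: a_1=3, p_1 = 3*5 + 1 = 16, q_1 = 3*1 + 0 = 3.
  i=2: a_2=1, p_2 = 1*16 + 5 = 21, q_2 = 1*3 + 1 = 4.
  i=3: a_3=4, p_3 = 4*21 + 16 = 100, q_3 = 4*4 + 3 = 19.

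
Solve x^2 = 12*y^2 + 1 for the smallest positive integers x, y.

(x, y) = (7, 2)

First expand sqrt(12) as a continued fraction. With x_i = (sqrt(12) + m_i)/d_i and (m_0, d_0) = (0, 1): a_0 = floor(sqrt(12)) = 3, since 3^2 = 9 <= 12 < 16 = 4^2.
Iterate m_{i+1} = d_i*a_i - m_i, d_{i+1} = (12 - m_{i+1}^2)/d_i, a_{i+1} = floor((a_0 + m_{i+1})/d_{i+1}):
  m_1 = 1*3 - 0 = 3, d_1 = (12 - 3^2)/1 = 3/1 = 3, a_1 = floor((3 + 3)/3) = 2.
  m_2 = 3*2 - 3 = 3, d_2 = (12 - 3^2)/3 = 3/3 = 1, a_2 = floor((3 + 3)/1) = 6.
  m_3 = 1*6 - 3 = 3, d_3 = (12 - 3^2)/1 = 3/1 = 3: (m_3, d_3) = (m_1, d_1) = (3, 3), so from here the quotients repeat a_1, a_2; the period length is 2.
So sqrt(12) = [3; (2, 6)] with period length k = 2.
k is even, so the fundamental solution of x^2 - 12y^2 = 1 is (p_{k-1}, q_{k-1}) = (p_1, q_1); compute convergents through index 1.
Convergents (p_i = a_i*p_{i-1} + p_{i-2}, q_i = a_i*q_{i-1} + q_{i-2} with p_{-2}=0, p_{-1}=1, q_{-2}=1, q_{-1}=0):
  i=0: a_0=3, p_0 = 3*1 + 0 = 3, q_0 = 3*0 + 1 = 1.
  i=1: a_1=2, p_1 = 2*3 + 1 = 7, q_1 = 2*1 + 0 = 2.
Check: 7^2 - 12*2^2 = 49 - 48 = 1, so (x, y) = (7, 2) solves the equation, and by the theorem it is the least positive solution.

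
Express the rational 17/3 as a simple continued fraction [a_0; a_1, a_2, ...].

[5; 1, 2]

Run the Euclidean algorithm on 17 and 3; the successive quotients are the partial quotients a_0, a_1, ... (each step inverts the fractional part left over by the previous one):
  17 = 5*3 + 2, so a_0 = 5.
  3 = 1*2 + 1, so a_1 = 1.
  2 = 2*1 + 0, so a_2 = 2.
The remainder reaches 0 after 3 divisions, so the expansion has 3 partial quotients, read off in order.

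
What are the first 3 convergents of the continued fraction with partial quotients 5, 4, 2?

Using the convergent recurrence p_i = a_i*p_{i-1} + p_{i-2}, q_i = a_i*q_{i-1} + q_{i-2} with p_{-2}=0, p_{-1}=1, q_{-2}=1, q_{-1}=0:
  i=0: a_0=5, p_0 = 5*1 + 0 = 5, q_0 = 5*0 + 1 = 1.
  i=1: a_1=4, p_1 = 4*5 + 1 = 21, q_1 = 4*1 + 0 = 4.
  i=2: a_2=2, p_2 = 2*21 + 5 = 47, q_2 = 2*4 + 1 = 9.

5/1, 21/4, 47/9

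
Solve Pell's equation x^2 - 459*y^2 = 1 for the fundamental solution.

(x, y) = (499850, 23331)

First expand sqrt(459) as a continued fraction. With x_i = (sqrt(459) + m_i)/d_i and (m_0, d_0) = (0, 1): a_0 = floor(sqrt(459)) = 21, since 21^2 = 441 <= 459 < 484 = 22^2.
Iterate m_{i+1} = d_i*a_i - m_i, d_{i+1} = (459 - m_{i+1}^2)/d_i, a_{i+1} = floor((a_0 + m_{i+1})/d_{i+1}):
  m_1 = 1*21 - 0 = 21, d_1 = (459 - 21^2)/1 = 18/1 = 18, a_1 = floor((21 + 21)/18) = 2.
  m_2 = 18*2 - 21 = 15, d_2 = (459 - 15^2)/18 = 234/18 = 13, a_2 = floor((21 + 15)/13) = 2.
  m_3 = 13*2 - 15 = 11, d_3 = (459 - 11^2)/13 = 338/13 = 26, a_3 = floor((21 + 11)/26) = 1.
  m_4 = 26*1 - 11 = 15, d_4 = (459 - 15^2)/26 = 234/26 = 9, a_4 = floor((21 + 15)/9) = 4.
  m_5 = 9*4 - 15 = 21, d_5 = (459 - 21^2)/9 = 18/9 = 2, a_5 = floor((21 + 21)/2) = 21.
  m_6 = 2*21 - 21 = 21, d_6 = (459 - 21^2)/2 = 18/2 = 9, a_6 = floor((21 + 21)/9) = 4.
  m_7 = 9*4 - 21 = 15, d_7 = (459 - 15^2)/9 = 234/9 = 26, a_7 = floor((21 + 15)/26) = 1.
  m_8 = 26*1 - 15 = 11, d_8 = (459 - 11^2)/26 = 338/26 = 13, a_8 = floor((21 + 11)/13) = 2.
  m_9 = 13*2 - 11 = 15, d_9 = (459 - 15^2)/13 = 234/13 = 18, a_9 = floor((21 + 15)/18) = 2.
  m_10 = 18*2 - 15 = 21, d_10 = (459 - 21^2)/18 = 18/18 = 1, a_10 = floor((21 + 21)/1) = 42.
  m_11 = 1*42 - 21 = 21, d_11 = (459 - 21^2)/1 = 18/1 = 18: (m_11, d_11) = (m_1, d_1) = (21, 18), so from here the quotients repeat a_1, ..., a_10; the period length is 10.
So sqrt(459) = [21; (2, 2, 1, 4, 21, 4, 1, 2, 2, 42)] with period length k = 10.
k is even, so the fundamental solution of x^2 - 459y^2 = 1 is (p_{k-1}, q_{k-1}) = (p_9, q_9); compute convergents through index 9.
Convergents (p_i = a_i*p_{i-1} + p_{i-2}, q_i = a_i*q_{i-1} + q_{i-2} with p_{-2}=0, p_{-1}=1, q_{-2}=1, q_{-1}=0):
  i=0: a_0=21, p_0 = 21*1 + 0 = 21, q_0 = 21*0 + 1 = 1.
  i=1: a_1=2, p_1 = 2*21 + 1 = 43, q_1 = 2*1 + 0 = 2.
  i=2: a_2=2, p_2 = 2*43 + 21 = 107, q_2 = 2*2 + 1 = 5.
  i=3: a_3=1, p_3 = 1*107 + 43 = 150, q_3 = 1*5 + 2 = 7.
  i=4: a_4=4, p_4 = 4*150 + 107 = 707, q_4 = 4*7 + 5 = 33.
  i=5: a_5=21, p_5 = 21*707 + 150 = 14997, q_5 = 21*33 + 7 = 700.
  i=6: a_6=4, p_6 = 4*14997 + 707 = 60695, q_6 = 4*700 + 33 = 2833.
  i=7: a_7=1, p_7 = 1*60695 + 14997 = 75692, q_7 = 1*2833 + 700 = 3533.
  i=8: a_8=2, p_8 = 2*75692 + 60695 = 212079, q_8 = 2*3533 + 2833 = 9899.
  i=9: a_9=2, p_9 = 2*212079 + 75692 = 499850, q_9 = 2*9899 + 3533 = 23331.
Check: 499850^2 - 459*23331^2 = 249850022500 - 249850022499 = 1, so (x, y) = (499850, 23331) solves the equation, and by the theorem it is the least positive solution.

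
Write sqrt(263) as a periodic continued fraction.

[16; (4, 1, 1, 1, 1, 15, 1, 1, 1, 1, 4, 32)]

Write x_i = (sqrt(263) + m_i)/d_i with (m_0, d_0) = (0, 1). a_0 = floor(sqrt(263)) = 16, since 16^2 = 256 <= 263 < 289 = 17^2.
Iterate m_{i+1} = d_i*a_i - m_i, d_{i+1} = (263 - m_{i+1}^2)/d_i, a_{i+1} = floor((a_0 + m_{i+1})/d_{i+1}):
  m_1 = 1*16 - 0 = 16, d_1 = (263 - 16^2)/1 = 7/1 = 7, a_1 = floor((16 + 16)/7) = 4.
  m_2 = 7*4 - 16 = 12, d_2 = (263 - 12^2)/7 = 119/7 = 17, a_2 = floor((16 + 12)/17) = 1.
  m_3 = 17*1 - 12 = 5, d_3 = (263 - 5^2)/17 = 238/17 = 14, a_3 = floor((16 + 5)/14) = 1.
  m_4 = 14*1 - 5 = 9, d_4 = (263 - 9^2)/14 = 182/14 = 13, a_4 = floor((16 + 9)/13) = 1.
  m_5 = 13*1 - 9 = 4, d_5 = (263 - 4^2)/13 = 247/13 = 19, a_5 = floor((16 + 4)/19) = 1.
  m_6 = 19*1 - 4 = 15, d_6 = (263 - 15^2)/19 = 38/19 = 2, a_6 = floor((16 + 15)/2) = 15.
  m_7 = 2*15 - 15 = 15, d_7 = (263 - 15^2)/2 = 38/2 = 19, a_7 = floor((16 + 15)/19) = 1.
  m_8 = 19*1 - 15 = 4, d_8 = (263 - 4^2)/19 = 247/19 = 13, a_8 = floor((16 + 4)/13) = 1.
  m_9 = 13*1 - 4 = 9, d_9 = (263 - 9^2)/13 = 182/13 = 14, a_9 = floor((16 + 9)/14) = 1.
  m_10 = 14*1 - 9 = 5, d_10 = (263 - 5^2)/14 = 238/14 = 17, a_10 = floor((16 + 5)/17) = 1.
  m_11 = 17*1 - 5 = 12, d_11 = (263 - 12^2)/17 = 119/17 = 7, a_11 = floor((16 + 12)/7) = 4.
  m_12 = 7*4 - 12 = 16, d_12 = (263 - 16^2)/7 = 7/7 = 1, a_12 = floor((16 + 16)/1) = 32.
  m_13 = 1*32 - 16 = 16, d_13 = (263 - 16^2)/1 = 7/1 = 7: (m_13, d_13) = (m_1, d_1) = (16, 7), so from here the quotients repeat a_1, ..., a_12; the period length is 12.
Hence the expansion of sqrt(263) is a_0 = 16 followed by the repeating block 4, 1, 1, 1, 1, 15, 1, 1, 1, 1, 4, 32 (period 12).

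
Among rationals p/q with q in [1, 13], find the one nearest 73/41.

Expand x = 73/41 as a continued fraction with the Euclidean algorithm:
  73 = 1*41 + 32, so a_0 = 1.
  41 = 1*32 + 9, so a_1 = 1.
  32 = 3*9 + 5, so a_2 = 3.
  9 = 1*5 + 4, so a_3 = 1.
  5 = 1*4 + 1, so a_4 = 1.
  4 = 4*1 + 0, so a_5 = 4.
so x = [1; 1, 3, 1, 1, 4].
Convergents (p_i = a_i*p_{i-1} + p_{i-2}, q_i = a_i*q_{i-1} + q_{i-2} with p_{-2}=0, p_{-1}=1, q_{-2}=1, q_{-1}=0), until the denominator exceeds 13:
  i=0: a_0=1, p_0 = 1*1 + 0 = 1, q_0 = 1*0 + 1 = 1.
  i=1: a_1=1, p_1 = 1*1 + 1 = 2, q_1 = 1*1 + 0 = 1.
  i=2: a_2=3, p_2 = 3*2 + 1 = 7, q_2 = 3*1 + 1 = 4.
  i=3: a_3=1, p_3 = 1*7 + 2 = 9, q_3 = 1*4 + 1 = 5.
  i=4: a_4=1, p_4 = 1*9 + 7 = 16, q_4 = 1*5 + 4 = 9.
  i=5: a_5=4, p_5 = 4*16 + 9 = 73, q_5 = 4*9 + 5 = 41.
q_5 = 41 > 13, so the last convergent with denominator <= 13 is p_4/q_4 = 16/9.
The closest fraction with denominator <= 13 is either p_4/q_4 or the intermediate fraction (k*p_4 + p_3)/(k*q_4 + q_3) with the largest k >= 1 whose denominator stays <= 13; these approach x as k grows, and every other convergent or intermediate fraction in range is farther away.
Largest k: floor((13 - q_3)/q_4) = floor((13 - 5)/9) = 0.
Since k = 0, no intermediate fraction beyond p_4/q_4 has denominator <= 13, so the convergent 16/9 is the closest (its error is |73*9 - 16*41|/(41*9) = 1/369).

16/9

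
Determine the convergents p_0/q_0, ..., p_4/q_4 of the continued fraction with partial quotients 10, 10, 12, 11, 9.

Using the convergent recurrence p_i = a_i*p_{i-1} + p_{i-2}, q_i = a_i*q_{i-1} + q_{i-2} with p_{-2}=0, p_{-1}=1, q_{-2}=1, q_{-1}=0:
  i=0: a_0=10, p_0 = 10*1 + 0 = 10, q_0 = 10*0 + 1 = 1.
  i=1: a_1=10, p_1 = 10*10 + 1 = 101, q_1 = 10*1 + 0 = 10.
  i=2: a_2=12, p_2 = 12*101 + 10 = 1222, q_2 = 12*10 + 1 = 121.
  i=3: a_3=11, p_3 = 11*1222 + 101 = 13543, q_3 = 11*121 + 10 = 1341.
  i=4: a_4=9, p_4 = 9*13543 + 1222 = 123109, q_4 = 9*1341 + 121 = 12190.

10/1, 101/10, 1222/121, 13543/1341, 123109/12190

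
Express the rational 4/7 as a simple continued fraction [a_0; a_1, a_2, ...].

[0; 1, 1, 3]

Run the Euclidean algorithm on 4 and 7; the successive quotients are the partial quotients a_0, a_1, ... (each step inverts the fractional part left over by the previous one):
  4 = 0*7 + 4, so a_0 = 0.
  7 = 1*4 + 3, so a_1 = 1.
  4 = 1*3 + 1, so a_2 = 1.
  3 = 3*1 + 0, so a_3 = 3.
The remainder reaches 0 after 4 divisions, so the expansion has 4 partial quotients, read off in order.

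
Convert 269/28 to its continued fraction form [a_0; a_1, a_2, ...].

Run the Euclidean algorithm on 269 and 28; the successive quotients are the partial quotients a_0, a_1, ... (each step inverts the fractional part left over by the previous one):
  269 = 9*28 + 17, so a_0 = 9.
  28 = 1*17 + 11, so a_1 = 1.
  17 = 1*11 + 6, so a_2 = 1.
  11 = 1*6 + 5, so a_3 = 1.
  6 = 1*5 + 1, so a_4 = 1.
  5 = 5*1 + 0, so a_5 = 5.
The remainder reaches 0 after 6 divisions, so the expansion has 6 partial quotients, read off in order.

[9; 1, 1, 1, 1, 5]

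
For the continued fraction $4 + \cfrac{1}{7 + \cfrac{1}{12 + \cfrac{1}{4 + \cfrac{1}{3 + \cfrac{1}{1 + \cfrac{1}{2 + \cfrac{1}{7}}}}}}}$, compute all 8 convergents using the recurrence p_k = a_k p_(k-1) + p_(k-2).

Using the convergent recurrence p_i = a_i*p_{i-1} + p_{i-2}, q_i = a_i*q_{i-1} + q_{i-2} with p_{-2}=0, p_{-1}=1, q_{-2}=1, q_{-1}=0:
  i=0: a_0=4, p_0 = 4*1 + 0 = 4, q_0 = 4*0 + 1 = 1.
  i=1: a_1=7, p_1 = 7*4 + 1 = 29, q_1 = 7*1 + 0 = 7.
  i=2: a_2=12, p_2 = 12*29 + 4 = 352, q_2 = 12*7 + 1 = 85.
  i=3: a_3=4, p_3 = 4*352 + 29 = 1437, q_3 = 4*85 + 7 = 347.
  i=4: a_4=3, p_4 = 3*1437 + 352 = 4663, q_4 = 3*347 + 85 = 1126.
  i=5: a_5=1, p_5 = 1*4663 + 1437 = 6100, q_5 = 1*1126 + 347 = 1473.
  i=6: a_6=2, p_6 = 2*6100 + 4663 = 16863, q_6 = 2*1473 + 1126 = 4072.
  i=7: a_7=7, p_7 = 7*16863 + 6100 = 124141, q_7 = 7*4072 + 1473 = 29977.

4/1, 29/7, 352/85, 1437/347, 4663/1126, 6100/1473, 16863/4072, 124141/29977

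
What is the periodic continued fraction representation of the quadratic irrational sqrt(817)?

Write x_i = (sqrt(817) + m_i)/d_i with (m_0, d_0) = (0, 1). a_0 = floor(sqrt(817)) = 28, since 28^2 = 784 <= 817 < 841 = 29^2.
Iterate m_{i+1} = d_i*a_i - m_i, d_{i+1} = (817 - m_{i+1}^2)/d_i, a_{i+1} = floor((a_0 + m_{i+1})/d_{i+1}):
  m_1 = 1*28 - 0 = 28, d_1 = (817 - 28^2)/1 = 33/1 = 33, a_1 = floor((28 + 28)/33) = 1.
  m_2 = 33*1 - 28 = 5, d_2 = (817 - 5^2)/33 = 792/33 = 24, a_2 = floor((28 + 5)/24) = 1.
  m_3 = 24*1 - 5 = 19, d_3 = (817 - 19^2)/24 = 456/24 = 19, a_3 = floor((28 + 19)/19) = 2.
  m_4 = 19*2 - 19 = 19, d_4 = (817 - 19^2)/19 = 456/19 = 24, a_4 = floor((28 + 19)/24) = 1.
  m_5 = 24*1 - 19 = 5, d_5 = (817 - 5^2)/24 = 792/24 = 33, a_5 = floor((28 + 5)/33) = 1.
  m_6 = 33*1 - 5 = 28, d_6 = (817 - 28^2)/33 = 33/33 = 1, a_6 = floor((28 + 28)/1) = 56.
  m_7 = 1*56 - 28 = 28, d_7 = (817 - 28^2)/1 = 33/1 = 33: (m_7, d_7) = (m_1, d_1) = (28, 33), so from here the quotients repeat a_1, ..., a_6; the period length is 6.
Hence the expansion of sqrt(817) is a_0 = 28 followed by the repeating block 1, 1, 2, 1, 1, 56 (period 6).

[28; (1, 1, 2, 1, 1, 56)]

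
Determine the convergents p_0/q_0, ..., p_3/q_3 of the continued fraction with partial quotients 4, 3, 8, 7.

4/1, 13/3, 108/25, 769/178

Using the convergent recurrence p_i = a_i*p_{i-1} + p_{i-2}, q_i = a_i*q_{i-1} + q_{i-2} with p_{-2}=0, p_{-1}=1, q_{-2}=1, q_{-1}=0:
  i=0: a_0=4, p_0 = 4*1 + 0 = 4, q_0 = 4*0 + 1 = 1.
  i=1: a_1=3, p_1 = 3*4 + 1 = 13, q_1 = 3*1 + 0 = 3.
  i=2: a_2=8, p_2 = 8*13 + 4 = 108, q_2 = 8*3 + 1 = 25.
  i=3: a_3=7, p_3 = 7*108 + 13 = 769, q_3 = 7*25 + 3 = 178.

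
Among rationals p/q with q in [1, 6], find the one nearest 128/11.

Expand x = 128/11 as a continued fraction with the Euclidean algorithm:
  128 = 11*11 + 7, so a_0 = 11.
  11 = 1*7 + 4, so a_1 = 1.
  7 = 1*4 + 3, so a_2 = 1.
  4 = 1*3 + 1, so a_3 = 1.
  3 = 3*1 + 0, so a_4 = 3.
so x = [11; 1, 1, 1, 3].
Convergents (p_i = a_i*p_{i-1} + p_{i-2}, q_i = a_i*q_{i-1} + q_{i-2} with p_{-2}=0, p_{-1}=1, q_{-2}=1, q_{-1}=0), until the denominator exceeds 6:
  i=0: a_0=11, p_0 = 11*1 + 0 = 11, q_0 = 11*0 + 1 = 1.
  i=1: a_1=1, p_1 = 1*11 + 1 = 12, q_1 = 1*1 + 0 = 1.
  i=2: a_2=1, p_2 = 1*12 + 11 = 23, q_2 = 1*1 + 1 = 2.
  i=3: a_3=1, p_3 = 1*23 + 12 = 35, q_3 = 1*2 + 1 = 3.
  i=4: a_4=3, p_4 = 3*35 + 23 = 128, q_4 = 3*3 + 2 = 11.
q_4 = 11 > 6, so the last convergent with denominator <= 6 is p_3/q_3 = 35/3.
The closest fraction with denominator <= 6 is either p_3/q_3 or the intermediate fraction (k*p_3 + p_2)/(k*q_3 + q_2) with the largest k >= 1 whose denominator stays <= 6; these approach x as k grows, and every other convergent or intermediate fraction in range is farther away.
Largest k: floor((6 - q_2)/q_3) = floor((6 - 2)/3) = 1.
That gives (1*35 + 23)/(1*3 + 2) = 58/5.
Compare the errors: |x - 35/3| = |128*3 - 35*11|/(11*3) = 1/33, and |x - 58/5| = |128*5 - 58*11|/(11*5) = 2/55.
Cross-multiplying, 1*55 = 55 < 66 = 2*33, so 1/33 is smaller: the convergent 35/3 is closer to x than 58/5.

35/3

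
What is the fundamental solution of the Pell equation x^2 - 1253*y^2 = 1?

(x, y) = (2772351, 78320)

First expand sqrt(1253) as a continued fraction. With x_i = (sqrt(1253) + m_i)/d_i and (m_0, d_0) = (0, 1): a_0 = floor(sqrt(1253)) = 35, since 35^2 = 1225 <= 1253 < 1296 = 36^2.
Iterate m_{i+1} = d_i*a_i - m_i, d_{i+1} = (1253 - m_{i+1}^2)/d_i, a_{i+1} = floor((a_0 + m_{i+1})/d_{i+1}):
  m_1 = 1*35 - 0 = 35, d_1 = (1253 - 35^2)/1 = 28/1 = 28, a_1 = floor((35 + 35)/28) = 2.
  m_2 = 28*2 - 35 = 21, d_2 = (1253 - 21^2)/28 = 812/28 = 29, a_2 = floor((35 + 21)/29) = 1.
  m_3 = 29*1 - 21 = 8, d_3 = (1253 - 8^2)/29 = 1189/29 = 41, a_3 = floor((35 + 8)/41) = 1.
  m_4 = 41*1 - 8 = 33, d_4 = (1253 - 33^2)/41 = 164/41 = 4, a_4 = floor((35 + 33)/4) = 17.
  m_5 = 4*17 - 33 = 35, d_5 = (1253 - 35^2)/4 = 28/4 = 7, a_5 = floor((35 + 35)/7) = 10.
  m_6 = 7*10 - 35 = 35, d_6 = (1253 - 35^2)/7 = 28/7 = 4, a_6 = floor((35 + 35)/4) = 17.
  m_7 = 4*17 - 35 = 33, d_7 = (1253 - 33^2)/4 = 164/4 = 41, a_7 = floor((35 + 33)/41) = 1.
  m_8 = 41*1 - 33 = 8, d_8 = (1253 - 8^2)/41 = 1189/41 = 29, a_8 = floor((35 + 8)/29) = 1.
  m_9 = 29*1 - 8 = 21, d_9 = (1253 - 21^2)/29 = 812/29 = 28, a_9 = floor((35 + 21)/28) = 2.
  m_10 = 28*2 - 21 = 35, d_10 = (1253 - 35^2)/28 = 28/28 = 1, a_10 = floor((35 + 35)/1) = 70.
  m_11 = 1*70 - 35 = 35, d_11 = (1253 - 35^2)/1 = 28/1 = 28: (m_11, d_11) = (m_1, d_1) = (35, 28), so from here the quotients repeat a_1, ..., a_10; the period length is 10.
So sqrt(1253) = [35; (2, 1, 1, 17, 10, 17, 1, 1, 2, 70)] with period length k = 10.
k is even, so the fundamental solution of x^2 - 1253y^2 = 1 is (p_{k-1}, q_{k-1}) = (p_9, q_9); compute convergents through index 9.
Convergents (p_i = a_i*p_{i-1} + p_{i-2}, q_i = a_i*q_{i-1} + q_{i-2} with p_{-2}=0, p_{-1}=1, q_{-2}=1, q_{-1}=0):
  i=0: a_0=35, p_0 = 35*1 + 0 = 35, q_0 = 35*0 + 1 = 1.
  i=1: a_1=2, p_1 = 2*35 + 1 = 71, q_1 = 2*1 + 0 = 2.
  i=2: a_2=1, p_2 = 1*71 + 35 = 106, q_2 = 1*2 + 1 = 3.
  i=3: a_3=1, p_3 = 1*106 + 71 = 177, q_3 = 1*3 + 2 = 5.
  i=4: a_4=17, p_4 = 17*177 + 106 = 3115, q_4 = 17*5 + 3 = 88.
  i=5: a_5=10, p_5 = 10*3115 + 177 = 31327, q_5 = 10*88 + 5 = 885.
  i=6: a_6=17, p_6 = 17*31327 + 3115 = 535674, q_6 = 17*885 + 88 = 15133.
  i=7: a_7=1, p_7 = 1*535674 + 31327 = 567001, q_7 = 1*15133 + 885 = 16018.
  i=8: a_8=1, p_8 = 1*567001 + 535674 = 1102675, q_8 = 1*16018 + 15133 = 31151.
  i=9: a_9=2, p_9 = 2*1102675 + 567001 = 2772351, q_9 = 2*31151 + 16018 = 78320.
Check: 2772351^2 - 1253*78320^2 = 7685930067201 - 7685930067200 = 1, so (x, y) = (2772351, 78320) solves the equation, and by the theorem it is the least positive solution.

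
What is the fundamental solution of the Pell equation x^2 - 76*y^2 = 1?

(x, y) = (57799, 6630)

First expand sqrt(76) as a continued fraction. With x_i = (sqrt(76) + m_i)/d_i and (m_0, d_0) = (0, 1): a_0 = floor(sqrt(76)) = 8, since 8^2 = 64 <= 76 < 81 = 9^2.
Iterate m_{i+1} = d_i*a_i - m_i, d_{i+1} = (76 - m_{i+1}^2)/d_i, a_{i+1} = floor((a_0 + m_{i+1})/d_{i+1}):
  m_1 = 1*8 - 0 = 8, d_1 = (76 - 8^2)/1 = 12/1 = 12, a_1 = floor((8 + 8)/12) = 1.
  m_2 = 12*1 - 8 = 4, d_2 = (76 - 4^2)/12 = 60/12 = 5, a_2 = floor((8 + 4)/5) = 2.
  m_3 = 5*2 - 4 = 6, d_3 = (76 - 6^2)/5 = 40/5 = 8, a_3 = floor((8 + 6)/8) = 1.
  m_4 = 8*1 - 6 = 2, d_4 = (76 - 2^2)/8 = 72/8 = 9, a_4 = floor((8 + 2)/9) = 1.
  m_5 = 9*1 - 2 = 7, d_5 = (76 - 7^2)/9 = 27/9 = 3, a_5 = floor((8 + 7)/3) = 5.
  m_6 = 3*5 - 7 = 8, d_6 = (76 - 8^2)/3 = 12/3 = 4, a_6 = floor((8 + 8)/4) = 4.
  m_7 = 4*4 - 8 = 8, d_7 = (76 - 8^2)/4 = 12/4 = 3, a_7 = floor((8 + 8)/3) = 5.
  m_8 = 3*5 - 8 = 7, d_8 = (76 - 7^2)/3 = 27/3 = 9, a_8 = floor((8 + 7)/9) = 1.
  m_9 = 9*1 - 7 = 2, d_9 = (76 - 2^2)/9 = 72/9 = 8, a_9 = floor((8 + 2)/8) = 1.
  m_10 = 8*1 - 2 = 6, d_10 = (76 - 6^2)/8 = 40/8 = 5, a_10 = floor((8 + 6)/5) = 2.
  m_11 = 5*2 - 6 = 4, d_11 = (76 - 4^2)/5 = 60/5 = 12, a_11 = floor((8 + 4)/12) = 1.
  m_12 = 12*1 - 4 = 8, d_12 = (76 - 8^2)/12 = 12/12 = 1, a_12 = floor((8 + 8)/1) = 16.
  m_13 = 1*16 - 8 = 8, d_13 = (76 - 8^2)/1 = 12/1 = 12: (m_13, d_13) = (m_1, d_1) = (8, 12), so from here the quotients repeat a_1, ..., a_12; the period length is 12.
So sqrt(76) = [8; (1, 2, 1, 1, 5, 4, 5, 1, 1, 2, 1, 16)] with period length k = 12.
k is even, so the fundamental solution of x^2 - 76y^2 = 1 is (p_{k-1}, q_{k-1}) = (p_11, q_11); compute convergents through index 11.
Convergents (p_i = a_i*p_{i-1} + p_{i-2}, q_i = a_i*q_{i-1} + q_{i-2} with p_{-2}=0, p_{-1}=1, q_{-2}=1, q_{-1}=0):
  i=0: a_0=8, p_0 = 8*1 + 0 = 8, q_0 = 8*0 + 1 = 1.
  i=1: a_1=1, p_1 = 1*8 + 1 = 9, q_1 = 1*1 + 0 = 1.
  i=2: a_2=2, p_2 = 2*9 + 8 = 26, q_2 = 2*1 + 1 = 3.
  i=3: a_3=1, p_3 = 1*26 + 9 = 35, q_3 = 1*3 + 1 = 4.
  i=4: a_4=1, p_4 = 1*35 + 26 = 61, q_4 = 1*4 + 3 = 7.
  i=5: a_5=5, p_5 = 5*61 + 35 = 340, q_5 = 5*7 + 4 = 39.
  i=6: a_6=4, p_6 = 4*340 + 61 = 1421, q_6 = 4*39 + 7 = 163.
  i=7: a_7=5, p_7 = 5*1421 + 340 = 7445, q_7 = 5*163 + 39 = 854.
  i=8: a_8=1, p_8 = 1*7445 + 1421 = 8866, q_8 = 1*854 + 163 = 1017.
  i=9: a_9=1, p_9 = 1*8866 + 7445 = 16311, q_9 = 1*1017 + 854 = 1871.
  i=10: a_10=2, p_10 = 2*16311 + 8866 = 41488, q_10 = 2*1871 + 1017 = 4759.
  i=11: a_11=1, p_11 = 1*41488 + 16311 = 57799, q_11 = 1*4759 + 1871 = 6630.
Check: 57799^2 - 76*6630^2 = 3340724401 - 3340724400 = 1, so (x, y) = (57799, 6630) solves the equation, and by the theorem it is the least positive solution.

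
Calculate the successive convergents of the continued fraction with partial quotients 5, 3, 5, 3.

5/1, 16/3, 85/16, 271/51

Using the convergent recurrence p_i = a_i*p_{i-1} + p_{i-2}, q_i = a_i*q_{i-1} + q_{i-2} with p_{-2}=0, p_{-1}=1, q_{-2}=1, q_{-1}=0:
  i=0: a_0=5, p_0 = 5*1 + 0 = 5, q_0 = 5*0 + 1 = 1.
  i=1: a_1=3, p_1 = 3*5 + 1 = 16, q_1 = 3*1 + 0 = 3.
  i=2: a_2=5, p_2 = 5*16 + 5 = 85, q_2 = 5*3 + 1 = 16.
  i=3: a_3=3, p_3 = 3*85 + 16 = 271, q_3 = 3*16 + 3 = 51.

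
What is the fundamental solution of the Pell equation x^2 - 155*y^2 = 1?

(x, y) = (249, 20)

First expand sqrt(155) as a continued fraction. With x_i = (sqrt(155) + m_i)/d_i and (m_0, d_0) = (0, 1): a_0 = floor(sqrt(155)) = 12, since 12^2 = 144 <= 155 < 169 = 13^2.
Iterate m_{i+1} = d_i*a_i - m_i, d_{i+1} = (155 - m_{i+1}^2)/d_i, a_{i+1} = floor((a_0 + m_{i+1})/d_{i+1}):
  m_1 = 1*12 - 0 = 12, d_1 = (155 - 12^2)/1 = 11/1 = 11, a_1 = floor((12 + 12)/11) = 2.
  m_2 = 11*2 - 12 = 10, d_2 = (155 - 10^2)/11 = 55/11 = 5, a_2 = floor((12 + 10)/5) = 4.
  m_3 = 5*4 - 10 = 10, d_3 = (155 - 10^2)/5 = 55/5 = 11, a_3 = floor((12 + 10)/11) = 2.
  m_4 = 11*2 - 10 = 12, d_4 = (155 - 12^2)/11 = 11/11 = 1, a_4 = floor((12 + 12)/1) = 24.
  m_5 = 1*24 - 12 = 12, d_5 = (155 - 12^2)/1 = 11/1 = 11: (m_5, d_5) = (m_1, d_1) = (12, 11), so from here the quotients repeat a_1, ..., a_4; the period length is 4.
So sqrt(155) = [12; (2, 4, 2, 24)] with period length k = 4.
k is even, so the fundamental solution of x^2 - 155y^2 = 1 is (p_{k-1}, q_{k-1}) = (p_3, q_3); compute convergents through index 3.
Convergents (p_i = a_i*p_{i-1} + p_{i-2}, q_i = a_i*q_{i-1} + q_{i-2} with p_{-2}=0, p_{-1}=1, q_{-2}=1, q_{-1}=0):
  i=0: a_0=12, p_0 = 12*1 + 0 = 12, q_0 = 12*0 + 1 = 1.
  i=1: a_1=2, p_1 = 2*12 + 1 = 25, q_1 = 2*1 + 0 = 2.
  i=2: a_2=4, p_2 = 4*25 + 12 = 112, q_2 = 4*2 + 1 = 9.
  i=3: a_3=2, p_3 = 2*112 + 25 = 249, q_3 = 2*9 + 2 = 20.
Check: 249^2 - 155*20^2 = 62001 - 62000 = 1, so (x, y) = (249, 20) solves the equation, and by the theorem it is the least positive solution.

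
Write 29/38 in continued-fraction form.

[0; 1, 3, 4, 2]

Run the Euclidean algorithm on 29 and 38; the successive quotients are the partial quotients a_0, a_1, ... (each step inverts the fractional part left over by the previous one):
  29 = 0*38 + 29, so a_0 = 0.
  38 = 1*29 + 9, so a_1 = 1.
  29 = 3*9 + 2, so a_2 = 3.
  9 = 4*2 + 1, so a_3 = 4.
  2 = 2*1 + 0, so a_4 = 2.
The remainder reaches 0 after 5 divisions, so the expansion has 5 partial quotients, read off in order.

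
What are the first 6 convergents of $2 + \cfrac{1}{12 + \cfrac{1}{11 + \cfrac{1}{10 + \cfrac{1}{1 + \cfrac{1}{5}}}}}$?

2/1, 25/12, 277/133, 2795/1342, 3072/1475, 18155/8717

Using the convergent recurrence p_i = a_i*p_{i-1} + p_{i-2}, q_i = a_i*q_{i-1} + q_{i-2} with p_{-2}=0, p_{-1}=1, q_{-2}=1, q_{-1}=0:
  i=0: a_0=2, p_0 = 2*1 + 0 = 2, q_0 = 2*0 + 1 = 1.
  i=1: a_1=12, p_1 = 12*2 + 1 = 25, q_1 = 12*1 + 0 = 12.
  i=2: a_2=11, p_2 = 11*25 + 2 = 277, q_2 = 11*12 + 1 = 133.
  i=3: a_3=10, p_3 = 10*277 + 25 = 2795, q_3 = 10*133 + 12 = 1342.
  i=4: a_4=1, p_4 = 1*2795 + 277 = 3072, q_4 = 1*1342 + 133 = 1475.
  i=5: a_5=5, p_5 = 5*3072 + 2795 = 18155, q_5 = 5*1475 + 1342 = 8717.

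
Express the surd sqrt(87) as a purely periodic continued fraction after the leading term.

[9; (3, 18)]

Write x_i = (sqrt(87) + m_i)/d_i with (m_0, d_0) = (0, 1). a_0 = floor(sqrt(87)) = 9, since 9^2 = 81 <= 87 < 100 = 10^2.
Iterate m_{i+1} = d_i*a_i - m_i, d_{i+1} = (87 - m_{i+1}^2)/d_i, a_{i+1} = floor((a_0 + m_{i+1})/d_{i+1}):
  m_1 = 1*9 - 0 = 9, d_1 = (87 - 9^2)/1 = 6/1 = 6, a_1 = floor((9 + 9)/6) = 3.
  m_2 = 6*3 - 9 = 9, d_2 = (87 - 9^2)/6 = 6/6 = 1, a_2 = floor((9 + 9)/1) = 18.
  m_3 = 1*18 - 9 = 9, d_3 = (87 - 9^2)/1 = 6/1 = 6: (m_3, d_3) = (m_1, d_1) = (9, 6), so from here the quotients repeat a_1, a_2; the period length is 2.
Hence the expansion of sqrt(87) is a_0 = 9 followed by the repeating block 3, 18 (period 2).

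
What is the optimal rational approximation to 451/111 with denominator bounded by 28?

Expand x = 451/111 as a continued fraction with the Euclidean algorithm:
  451 = 4*111 + 7, so a_0 = 4.
  111 = 15*7 + 6, so a_1 = 15.
  7 = 1*6 + 1, so a_2 = 1.
  6 = 6*1 + 0, so a_3 = 6.
so x = [4; 15, 1, 6].
Convergents (p_i = a_i*p_{i-1} + p_{i-2}, q_i = a_i*q_{i-1} + q_{i-2} with p_{-2}=0, p_{-1}=1, q_{-2}=1, q_{-1}=0), until the denominator exceeds 28:
  i=0: a_0=4, p_0 = 4*1 + 0 = 4, q_0 = 4*0 + 1 = 1.
  i=1: a_1=15, p_1 = 15*4 + 1 = 61, q_1 = 15*1 + 0 = 15.
  i=2: a_2=1, p_2 = 1*61 + 4 = 65, q_2 = 1*15 + 1 = 16.
  i=3: a_3=6, p_3 = 6*65 + 61 = 451, q_3 = 6*16 + 15 = 111.
q_3 = 111 > 28, so the last convergent with denominator <= 28 is p_2/q_2 = 65/16.
The closest fraction with denominator <= 28 is either p_2/q_2 or the intermediate fraction (k*p_2 + p_1)/(k*q_2 + q_1) with the largest k >= 1 whose denominator stays <= 28; these approach x as k grows, and every other convergent or intermediate fraction in range is farther away.
Largest k: floor((28 - q_1)/q_2) = floor((28 - 15)/16) = 0.
Since k = 0, no intermediate fraction beyond p_2/q_2 has denominator <= 28, so the convergent 65/16 is the closest (its error is |451*16 - 65*111|/(111*16) = 1/1776).

65/16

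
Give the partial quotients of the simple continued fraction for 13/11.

Run the Euclidean algorithm on 13 and 11; the successive quotients are the partial quotients a_0, a_1, ... (each step inverts the fractional part left over by the previous one):
  13 = 1*11 + 2, so a_0 = 1.
  11 = 5*2 + 1, so a_1 = 5.
  2 = 2*1 + 0, so a_2 = 2.
The remainder reaches 0 after 3 divisions, so the expansion has 3 partial quotients, read off in order.

[1; 5, 2]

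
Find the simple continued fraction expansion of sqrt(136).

Write x_i = (sqrt(136) + m_i)/d_i with (m_0, d_0) = (0, 1). a_0 = floor(sqrt(136)) = 11, since 11^2 = 121 <= 136 < 144 = 12^2.
Iterate m_{i+1} = d_i*a_i - m_i, d_{i+1} = (136 - m_{i+1}^2)/d_i, a_{i+1} = floor((a_0 + m_{i+1})/d_{i+1}):
  m_1 = 1*11 - 0 = 11, d_1 = (136 - 11^2)/1 = 15/1 = 15, a_1 = floor((11 + 11)/15) = 1.
  m_2 = 15*1 - 11 = 4, d_2 = (136 - 4^2)/15 = 120/15 = 8, a_2 = floor((11 + 4)/8) = 1.
  m_3 = 8*1 - 4 = 4, d_3 = (136 - 4^2)/8 = 120/8 = 15, a_3 = floor((11 + 4)/15) = 1.
  m_4 = 15*1 - 4 = 11, d_4 = (136 - 11^2)/15 = 15/15 = 1, a_4 = floor((11 + 11)/1) = 22.
  m_5 = 1*22 - 11 = 11, d_5 = (136 - 11^2)/1 = 15/1 = 15: (m_5, d_5) = (m_1, d_1) = (11, 15), so from here the quotients repeat a_1, ..., a_4; the period length is 4.
Hence the expansion of sqrt(136) is a_0 = 11 followed by the repeating block 1, 1, 1, 22 (period 4).

[11; (1, 1, 1, 22)]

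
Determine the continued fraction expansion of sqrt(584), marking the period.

[24; (6, 48)]

Write x_i = (sqrt(584) + m_i)/d_i with (m_0, d_0) = (0, 1). a_0 = floor(sqrt(584)) = 24, since 24^2 = 576 <= 584 < 625 = 25^2.
Iterate m_{i+1} = d_i*a_i - m_i, d_{i+1} = (584 - m_{i+1}^2)/d_i, a_{i+1} = floor((a_0 + m_{i+1})/d_{i+1}):
  m_1 = 1*24 - 0 = 24, d_1 = (584 - 24^2)/1 = 8/1 = 8, a_1 = floor((24 + 24)/8) = 6.
  m_2 = 8*6 - 24 = 24, d_2 = (584 - 24^2)/8 = 8/8 = 1, a_2 = floor((24 + 24)/1) = 48.
  m_3 = 1*48 - 24 = 24, d_3 = (584 - 24^2)/1 = 8/1 = 8: (m_3, d_3) = (m_1, d_1) = (24, 8), so from here the quotients repeat a_1, a_2; the period length is 2.
Hence the expansion of sqrt(584) is a_0 = 24 followed by the repeating block 6, 48 (period 2).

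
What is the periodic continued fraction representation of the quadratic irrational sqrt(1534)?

[39; (6, 78)]

Write x_i = (sqrt(1534) + m_i)/d_i with (m_0, d_0) = (0, 1). a_0 = floor(sqrt(1534)) = 39, since 39^2 = 1521 <= 1534 < 1600 = 40^2.
Iterate m_{i+1} = d_i*a_i - m_i, d_{i+1} = (1534 - m_{i+1}^2)/d_i, a_{i+1} = floor((a_0 + m_{i+1})/d_{i+1}):
  m_1 = 1*39 - 0 = 39, d_1 = (1534 - 39^2)/1 = 13/1 = 13, a_1 = floor((39 + 39)/13) = 6.
  m_2 = 13*6 - 39 = 39, d_2 = (1534 - 39^2)/13 = 13/13 = 1, a_2 = floor((39 + 39)/1) = 78.
  m_3 = 1*78 - 39 = 39, d_3 = (1534 - 39^2)/1 = 13/1 = 13: (m_3, d_3) = (m_1, d_1) = (39, 13), so from here the quotients repeat a_1, a_2; the period length is 2.
Hence the expansion of sqrt(1534) is a_0 = 39 followed by the repeating block 6, 78 (period 2).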